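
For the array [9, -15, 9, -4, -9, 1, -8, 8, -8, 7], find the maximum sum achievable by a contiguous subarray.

Using Kadane's algorithm on [9, -15, 9, -4, -9, 1, -8, 8, -8, 7]:

Scanning through the array:
Position 1 (value -15): max_ending_here = -6, max_so_far = 9
Position 2 (value 9): max_ending_here = 9, max_so_far = 9
Position 3 (value -4): max_ending_here = 5, max_so_far = 9
Position 4 (value -9): max_ending_here = -4, max_so_far = 9
Position 5 (value 1): max_ending_here = 1, max_so_far = 9
Position 6 (value -8): max_ending_here = -7, max_so_far = 9
Position 7 (value 8): max_ending_here = 8, max_so_far = 9
Position 8 (value -8): max_ending_here = 0, max_so_far = 9
Position 9 (value 7): max_ending_here = 7, max_so_far = 9

Maximum subarray: [9]
Maximum sum: 9

The maximum subarray is [9] with sum 9. This subarray runs from index 0 to index 0.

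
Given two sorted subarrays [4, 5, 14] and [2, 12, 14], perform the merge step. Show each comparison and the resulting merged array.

Merging process:

Compare 4 vs 2: take 2 from right. Merged: [2]
Compare 4 vs 12: take 4 from left. Merged: [2, 4]
Compare 5 vs 12: take 5 from left. Merged: [2, 4, 5]
Compare 14 vs 12: take 12 from right. Merged: [2, 4, 5, 12]
Compare 14 vs 14: take 14 from left. Merged: [2, 4, 5, 12, 14]
Append remaining from right: [14]. Merged: [2, 4, 5, 12, 14, 14]

Final merged array: [2, 4, 5, 12, 14, 14]
Total comparisons: 5

The merged array is [2, 4, 5, 12, 14, 14], requiring 5 comparisons. The merge step runs in O(n) time where n is the total number of elements.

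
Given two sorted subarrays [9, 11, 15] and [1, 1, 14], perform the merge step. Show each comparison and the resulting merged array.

Merging process:

Compare 9 vs 1: take 1 from right. Merged: [1]
Compare 9 vs 1: take 1 from right. Merged: [1, 1]
Compare 9 vs 14: take 9 from left. Merged: [1, 1, 9]
Compare 11 vs 14: take 11 from left. Merged: [1, 1, 9, 11]
Compare 15 vs 14: take 14 from right. Merged: [1, 1, 9, 11, 14]
Append remaining from left: [15]. Merged: [1, 1, 9, 11, 14, 15]

Final merged array: [1, 1, 9, 11, 14, 15]
Total comparisons: 5

The merged array is [1, 1, 9, 11, 14, 15], requiring 5 comparisons. The merge step runs in O(n) time where n is the total number of elements.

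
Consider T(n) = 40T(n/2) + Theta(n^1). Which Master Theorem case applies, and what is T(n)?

Master Theorem for T(n) = 40T(n/2) + O(n^1):

a = 40, b = 2, c = 1
log_b(a) = log_2(40) = 5.3219

Case 1: c = 1 < log_2(40) = 5.3219
T(n) = O(n^(log_2 40))

For T(n) = 40T(n/2) + O(n^1): log_2(40) = 5.3219. This is Case 1 of the Master Theorem (c < log_b(a), work dominated by leaves), giving O(n^(log_2 40)).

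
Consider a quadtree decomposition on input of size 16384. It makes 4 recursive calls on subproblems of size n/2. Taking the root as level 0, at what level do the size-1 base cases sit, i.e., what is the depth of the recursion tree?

For divide and conquer with division factor 2:

Problem sizes at each level:
Level 0: 16384
Level 1: 8192
Level 2: 4096
Level 3: 2048
Level 4: 1024
Level 5: 512
Level 6: 256
Level 7: 128
Level 8: 64
Level 9: 32
Level 10: 16
Level 11: 8
Level 12: 4
Level 13: 2
Level 14: 1

The root is level 0 and the size-1 base case is level 14 (the tree spans levels 0 through 14, i.e. 15 levels counting the root), so the depth is the number of divisions: log_2(16384) = 14

The recursion tree depth is log_2(16384) = 14. At each level, the problem size is divided by 2, so it takes 14 divisions to reduce to a base case of size 1. The algorithm makes 4 recursive calls at each level.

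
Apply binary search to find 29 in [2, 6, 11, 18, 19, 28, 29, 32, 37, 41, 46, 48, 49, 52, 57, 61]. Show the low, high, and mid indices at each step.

Binary search for 29 in [2, 6, 11, 18, 19, 28, 29, 32, 37, 41, 46, 48, 49, 52, 57, 61]:

lo=0, hi=15, mid=7, arr[mid]=32 -> 32 > 29, search left half
lo=0, hi=6, mid=3, arr[mid]=18 -> 18 < 29, search right half
lo=4, hi=6, mid=5, arr[mid]=28 -> 28 < 29, search right half
lo=6, hi=6, mid=6, arr[mid]=29 -> Found target at index 6!

Binary search finds 29 at index 6 after 4 comparisons. The search repeatedly halves the search space by comparing with the middle element.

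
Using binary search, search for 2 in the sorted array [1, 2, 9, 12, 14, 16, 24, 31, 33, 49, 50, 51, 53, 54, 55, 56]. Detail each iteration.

Binary search for 2 in [1, 2, 9, 12, 14, 16, 24, 31, 33, 49, 50, 51, 53, 54, 55, 56]:

lo=0, hi=15, mid=7, arr[mid]=31 -> 31 > 2, search left half
lo=0, hi=6, mid=3, arr[mid]=12 -> 12 > 2, search left half
lo=0, hi=2, mid=1, arr[mid]=2 -> Found target at index 1!

Binary search finds 2 at index 1 after 3 comparisons. The search repeatedly halves the search space by comparing with the middle element.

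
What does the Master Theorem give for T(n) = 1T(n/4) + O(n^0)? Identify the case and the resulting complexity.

Master Theorem for T(n) = 1T(n/4) + O(n^0):

a = 1, b = 4, c = 0
log_b(a) = log_4(1) = 0.0000

Case 2: c = 0 = log_4(1) = 0.0000
T(n) = O(n^0 log n) = O(log n)

For T(n) = 1T(n/4) + O(n^0): log_4(1) = 0.0000. This is Case 2 of the Master Theorem (c = log_b(a), equal work at all levels), giving O(log n).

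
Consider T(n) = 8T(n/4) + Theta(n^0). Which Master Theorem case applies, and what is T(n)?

Master Theorem for T(n) = 8T(n/4) + O(n^0):

a = 8, b = 4, c = 0
log_b(a) = log_4(8) = 1.5000

Case 1: c = 0 < log_4(8) = 1.5000
T(n) = O(n^(log_4 8))

For T(n) = 8T(n/4) + O(n^0): log_4(8) = 1.5000. This is Case 1 of the Master Theorem (c < log_b(a), work dominated by leaves), giving O(n^(log_4 8)).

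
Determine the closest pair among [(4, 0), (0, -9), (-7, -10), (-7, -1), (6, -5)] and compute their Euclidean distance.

Computing all pairwise distances among 5 points:

d((4, 0), (0, -9)) = 9.8489
d((4, 0), (-7, -10)) = 14.8661
d((4, 0), (-7, -1)) = 11.0454
d((4, 0), (6, -5)) = 5.3852 <-- minimum
d((0, -9), (-7, -10)) = 7.0711
d((0, -9), (-7, -1)) = 10.6301
d((0, -9), (6, -5)) = 7.2111
d((-7, -10), (-7, -1)) = 9.0
d((-7, -10), (6, -5)) = 13.9284
d((-7, -1), (6, -5)) = 13.6015

Closest pair: (4, 0) and (6, -5) with distance 5.3852

The closest pair is (4, 0) and (6, -5) with Euclidean distance 5.3852. For 5 points, brute-force pairwise comparison is shown above. For large n, the divide-and-conquer algorithm (sort by x, recurse on halves, check the dividing strip) achieves O(n log n).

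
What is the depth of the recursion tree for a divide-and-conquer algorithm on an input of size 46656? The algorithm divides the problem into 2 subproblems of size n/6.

For divide and conquer with division factor 6:

Problem sizes at each level:
Level 0: 46656
Level 1: 7776
Level 2: 1296
Level 3: 216
Level 4: 36
Level 5: 6
Level 6: 1

The root is level 0 and the size-1 base case is level 6 (the tree spans levels 0 through 6, i.e. 7 levels counting the root), so the depth is the number of divisions: log_6(46656) = 6

The recursion tree depth is log_6(46656) = 6. At each level, the problem size is divided by 6, so it takes 6 divisions to reduce to a base case of size 1. The algorithm makes 2 recursive calls at each level.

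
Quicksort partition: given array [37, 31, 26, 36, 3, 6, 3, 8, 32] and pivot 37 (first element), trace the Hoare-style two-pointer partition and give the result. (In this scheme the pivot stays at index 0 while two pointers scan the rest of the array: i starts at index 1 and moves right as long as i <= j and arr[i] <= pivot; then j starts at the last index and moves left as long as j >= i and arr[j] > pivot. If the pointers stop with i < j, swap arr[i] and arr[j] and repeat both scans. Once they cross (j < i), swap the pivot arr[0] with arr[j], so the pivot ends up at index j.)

Hoare-style two-pointer partition with pivot = 37:

Initial array: [37, 31, 26, 36, 3, 6, 3, 8, 32]

Pointers start at i = 1, j = 8.
i ends at 9, j ends at 8: the pointers have crossed (j < i), so scanning stops.

Swap pivot arr[0] with arr[8] to place pivot at position 8: [32, 31, 26, 36, 3, 6, 3, 8, 37]
Pivot position: 8

After partitioning with pivot 37, the array becomes [32, 31, 26, 36, 3, 6, 3, 8, 37]. The pivot is placed at index 8. All elements to the left of the pivot are <= 37, and all elements to the right are > 37.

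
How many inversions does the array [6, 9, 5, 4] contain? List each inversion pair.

Finding inversions in [6, 9, 5, 4]:

(0, 2): arr[0]=6 > arr[2]=5
(0, 3): arr[0]=6 > arr[3]=4
(1, 2): arr[1]=9 > arr[2]=5
(1, 3): arr[1]=9 > arr[3]=4
(2, 3): arr[2]=5 > arr[3]=4

Total inversions: 5

The array has 5 inversion(s): (0,2), (0,3), (1,2), (1,3), (2,3). Each pair (i,j) satisfies i < j and arr[i] > arr[j].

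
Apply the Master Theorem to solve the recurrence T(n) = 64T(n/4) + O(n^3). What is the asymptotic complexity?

Master Theorem for T(n) = 64T(n/4) + O(n^3):

a = 64, b = 4, c = 3
log_b(a) = log_4(64) = 3.0000

Case 2: c = 3 = log_4(64) = 3.0000
T(n) = O(n^3 log n) = O(n^3 log n)

For T(n) = 64T(n/4) + O(n^3): log_4(64) = 3.0000. This is Case 2 of the Master Theorem (c = log_b(a), equal work at all levels), giving O(n^3 log n).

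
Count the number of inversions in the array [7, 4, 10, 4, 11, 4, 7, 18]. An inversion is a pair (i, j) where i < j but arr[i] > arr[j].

Finding inversions in [7, 4, 10, 4, 11, 4, 7, 18]:

(0, 1): arr[0]=7 > arr[1]=4
(0, 3): arr[0]=7 > arr[3]=4
(0, 5): arr[0]=7 > arr[5]=4
(2, 3): arr[2]=10 > arr[3]=4
(2, 5): arr[2]=10 > arr[5]=4
(2, 6): arr[2]=10 > arr[6]=7
(4, 5): arr[4]=11 > arr[5]=4
(4, 6): arr[4]=11 > arr[6]=7

Total inversions: 8

The array has 8 inversion(s): (0,1), (0,3), (0,5), (2,3), (2,5), (2,6), (4,5), (4,6). Each pair (i,j) satisfies i < j and arr[i] > arr[j].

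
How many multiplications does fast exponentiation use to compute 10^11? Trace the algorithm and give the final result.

Computing 10^11 by squaring (build up from 10^1; each line after the first costs one multiplication):

10^1 = 10
10^2 = (10^1)^2 = 10^2 = 100
10^4 = (10^2)^2 = 100^2 = 10000
10^5 = 10 * 10^4 = 10 * 10000 = 100000
10^10 = (10^5)^2 = 100000^2 = 10000000000
10^11 = 10 * 10^10 = 10 * 10000000000 = 100000000000

Result: 100000000000
Multiplications needed: 5 (5 lines after 10^1)

10^11 = 100000000000. Using exponentiation by squaring, this requires 5 multiplications. The key idea: if the exponent is even, square the half-power; if odd, multiply by the base once.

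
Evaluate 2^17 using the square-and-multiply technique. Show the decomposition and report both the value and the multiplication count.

Computing 2^17 by squaring (build up from 2^1; each line after the first costs one multiplication):

2^1 = 2
2^2 = (2^1)^2 = 2^2 = 4
2^4 = (2^2)^2 = 4^2 = 16
2^8 = (2^4)^2 = 16^2 = 256
2^16 = (2^8)^2 = 256^2 = 65536
2^17 = 2 * 2^16 = 2 * 65536 = 131072

Result: 131072
Multiplications needed: 5 (5 lines after 2^1)

2^17 = 131072. Using exponentiation by squaring, this requires 5 multiplications. The key idea: if the exponent is even, square the half-power; if odd, multiply by the base once.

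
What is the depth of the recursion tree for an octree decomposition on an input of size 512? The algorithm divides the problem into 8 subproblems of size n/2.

For divide and conquer with division factor 2:

Problem sizes at each level:
Level 0: 512
Level 1: 256
Level 2: 128
Level 3: 64
Level 4: 32
Level 5: 16
Level 6: 8
Level 7: 4
Level 8: 2
Level 9: 1

The root is level 0 and the size-1 base case is level 9 (the tree spans levels 0 through 9, i.e. 10 levels counting the root), so the depth is the number of divisions: log_2(512) = 9

The recursion tree depth is log_2(512) = 9. At each level, the problem size is divided by 2, so it takes 9 divisions to reduce to a base case of size 1. The algorithm makes 8 recursive calls at each level.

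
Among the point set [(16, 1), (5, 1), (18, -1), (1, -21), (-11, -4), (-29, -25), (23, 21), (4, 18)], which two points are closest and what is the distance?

Computing all pairwise distances among 8 points:

d((16, 1), (5, 1)) = 11.0
d((16, 1), (18, -1)) = 2.8284 <-- minimum
d((16, 1), (1, -21)) = 26.6271
d((16, 1), (-11, -4)) = 27.4591
d((16, 1), (-29, -25)) = 51.9711
d((16, 1), (23, 21)) = 21.1896
d((16, 1), (4, 18)) = 20.8087
d((5, 1), (18, -1)) = 13.1529
d((5, 1), (1, -21)) = 22.3607
d((5, 1), (-11, -4)) = 16.7631
d((5, 1), (-29, -25)) = 42.8019
d((5, 1), (23, 21)) = 26.9072
d((5, 1), (4, 18)) = 17.0294
d((18, -1), (1, -21)) = 26.2488
d((18, -1), (-11, -4)) = 29.1548
d((18, -1), (-29, -25)) = 52.7731
d((18, -1), (23, 21)) = 22.561
d((18, -1), (4, 18)) = 23.6008
d((1, -21), (-11, -4)) = 20.8087
d((1, -21), (-29, -25)) = 30.2655
d((1, -21), (23, 21)) = 47.4131
d((1, -21), (4, 18)) = 39.1152
d((-11, -4), (-29, -25)) = 27.6586
d((-11, -4), (23, 21)) = 42.2019
d((-11, -4), (4, 18)) = 26.6271
d((-29, -25), (23, 21)) = 69.4262
d((-29, -25), (4, 18)) = 54.2033
d((23, 21), (4, 18)) = 19.2354

Closest pair: (16, 1) and (18, -1) with distance 2.8284

The closest pair is (16, 1) and (18, -1) with Euclidean distance 2.8284. For 8 points, brute-force pairwise comparison is shown above. For large n, the divide-and-conquer algorithm (sort by x, recurse on halves, check the dividing strip) achieves O(n log n).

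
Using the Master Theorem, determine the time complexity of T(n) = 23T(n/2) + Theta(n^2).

Master Theorem for T(n) = 23T(n/2) + O(n^2):

a = 23, b = 2, c = 2
log_b(a) = log_2(23) = 4.5236

Case 1: c = 2 < log_2(23) = 4.5236
T(n) = O(n^(log_2 23))

For T(n) = 23T(n/2) + O(n^2): log_2(23) = 4.5236. This is Case 1 of the Master Theorem (c < log_b(a), work dominated by leaves), giving O(n^(log_2 23)).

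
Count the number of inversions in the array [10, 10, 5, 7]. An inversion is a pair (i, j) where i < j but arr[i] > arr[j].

Finding inversions in [10, 10, 5, 7]:

(0, 2): arr[0]=10 > arr[2]=5
(0, 3): arr[0]=10 > arr[3]=7
(1, 2): arr[1]=10 > arr[2]=5
(1, 3): arr[1]=10 > arr[3]=7

Total inversions: 4

The array has 4 inversion(s): (0,2), (0,3), (1,2), (1,3). Each pair (i,j) satisfies i < j and arr[i] > arr[j].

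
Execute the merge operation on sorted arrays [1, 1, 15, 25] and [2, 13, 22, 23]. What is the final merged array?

Merging process:

Compare 1 vs 2: take 1 from left. Merged: [1]
Compare 1 vs 2: take 1 from left. Merged: [1, 1]
Compare 15 vs 2: take 2 from right. Merged: [1, 1, 2]
Compare 15 vs 13: take 13 from right. Merged: [1, 1, 2, 13]
Compare 15 vs 22: take 15 from left. Merged: [1, 1, 2, 13, 15]
Compare 25 vs 22: take 22 from right. Merged: [1, 1, 2, 13, 15, 22]
Compare 25 vs 23: take 23 from right. Merged: [1, 1, 2, 13, 15, 22, 23]
Append remaining from left: [25]. Merged: [1, 1, 2, 13, 15, 22, 23, 25]

Final merged array: [1, 1, 2, 13, 15, 22, 23, 25]
Total comparisons: 7

The merged array is [1, 1, 2, 13, 15, 22, 23, 25], requiring 7 comparisons. The merge step runs in O(n) time where n is the total number of elements.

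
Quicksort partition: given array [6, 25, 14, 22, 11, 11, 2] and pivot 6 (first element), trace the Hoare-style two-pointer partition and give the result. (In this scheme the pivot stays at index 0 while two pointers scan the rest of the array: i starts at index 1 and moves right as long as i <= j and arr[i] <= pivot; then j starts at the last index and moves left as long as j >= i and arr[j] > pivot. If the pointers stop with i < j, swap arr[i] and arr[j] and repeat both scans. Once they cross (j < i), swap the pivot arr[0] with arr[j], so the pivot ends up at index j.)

Hoare-style two-pointer partition with pivot = 6:

Initial array: [6, 25, 14, 22, 11, 11, 2]

Pointers start at i = 1, j = 6.
i stops at index 1 (arr[1]=25 > 6), j stops at index 6 (arr[6]=2 <= 6): swap arr[1] and arr[6], array becomes [6, 2, 14, 22, 11, 11, 25]
i ends at 2, j ends at 1: the pointers have crossed (j < i), so scanning stops.

Swap pivot arr[0] with arr[1] to place pivot at position 1: [2, 6, 14, 22, 11, 11, 25]
Pivot position: 1

After partitioning with pivot 6, the array becomes [2, 6, 14, 22, 11, 11, 25]. The pivot is placed at index 1. All elements to the left of the pivot are <= 6, and all elements to the right are > 6.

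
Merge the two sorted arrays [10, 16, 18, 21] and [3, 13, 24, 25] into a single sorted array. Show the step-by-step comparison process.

Merging process:

Compare 10 vs 3: take 3 from right. Merged: [3]
Compare 10 vs 13: take 10 from left. Merged: [3, 10]
Compare 16 vs 13: take 13 from right. Merged: [3, 10, 13]
Compare 16 vs 24: take 16 from left. Merged: [3, 10, 13, 16]
Compare 18 vs 24: take 18 from left. Merged: [3, 10, 13, 16, 18]
Compare 21 vs 24: take 21 from left. Merged: [3, 10, 13, 16, 18, 21]
Append remaining from right: [24, 25]. Merged: [3, 10, 13, 16, 18, 21, 24, 25]

Final merged array: [3, 10, 13, 16, 18, 21, 24, 25]
Total comparisons: 6

The merged array is [3, 10, 13, 16, 18, 21, 24, 25], requiring 6 comparisons. The merge step runs in O(n) time where n is the total number of elements.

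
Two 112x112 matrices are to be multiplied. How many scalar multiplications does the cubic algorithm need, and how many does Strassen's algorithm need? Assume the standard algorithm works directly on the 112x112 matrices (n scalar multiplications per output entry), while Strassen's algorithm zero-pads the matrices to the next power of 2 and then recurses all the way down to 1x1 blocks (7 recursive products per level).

Matrix multiplication for 112x112 matrices:

Strassen's algorithm requires power-of-2 dimensions. Pad 112x112 to 128x128 (next power of 2).

Standard algorithm: 112^3 = 1404928 multiplications
Strassen's algorithm: 7^(log2(128)) = 7^7 = 823543 multiplications
Savings: 1404928 - 823543 = 581385 multiplications

Standard: 1404928 multiplications (112^3). Strassen: 823543 multiplications (7^7, after padding to 128x128). Strassen reduces 8 recursive multiplications to 7 at each level.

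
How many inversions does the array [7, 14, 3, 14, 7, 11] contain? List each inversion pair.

Finding inversions in [7, 14, 3, 14, 7, 11]:

(0, 2): arr[0]=7 > arr[2]=3
(1, 2): arr[1]=14 > arr[2]=3
(1, 4): arr[1]=14 > arr[4]=7
(1, 5): arr[1]=14 > arr[5]=11
(3, 4): arr[3]=14 > arr[4]=7
(3, 5): arr[3]=14 > arr[5]=11

Total inversions: 6

The array has 6 inversion(s): (0,2), (1,2), (1,4), (1,5), (3,4), (3,5). Each pair (i,j) satisfies i < j and arr[i] > arr[j].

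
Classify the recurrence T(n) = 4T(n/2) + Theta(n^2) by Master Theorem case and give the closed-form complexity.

Master Theorem for T(n) = 4T(n/2) + O(n^2):

a = 4, b = 2, c = 2
log_b(a) = log_2(4) = 2.0000

Case 2: c = 2 = log_2(4) = 2.0000
T(n) = O(n^2 log n) = O(n^2 log n)

For T(n) = 4T(n/2) + O(n^2): log_2(4) = 2.0000. This is Case 2 of the Master Theorem (c = log_b(a), equal work at all levels), giving O(n^2 log n).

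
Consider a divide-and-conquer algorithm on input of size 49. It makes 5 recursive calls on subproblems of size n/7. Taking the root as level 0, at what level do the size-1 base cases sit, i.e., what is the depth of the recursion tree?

For divide and conquer with division factor 7:

Problem sizes at each level:
Level 0: 49
Level 1: 7
Level 2: 1

The root is level 0 and the size-1 base case is level 2 (the tree spans levels 0 through 2, i.e. 3 levels counting the root), so the depth is the number of divisions: log_7(49) = 2

The recursion tree depth is log_7(49) = 2. At each level, the problem size is divided by 7, so it takes 2 divisions to reduce to a base case of size 1. The algorithm makes 5 recursive calls at each level.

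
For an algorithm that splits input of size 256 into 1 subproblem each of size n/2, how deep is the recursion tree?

For divide and conquer with division factor 2:

Problem sizes at each level:
Level 0: 256
Level 1: 128
Level 2: 64
Level 3: 32
Level 4: 16
Level 5: 8
Level 6: 4
Level 7: 2
Level 8: 1

The root is level 0 and the size-1 base case is level 8 (the tree spans levels 0 through 8, i.e. 9 levels counting the root), so the depth is the number of divisions: log_2(256) = 8

The recursion tree depth is log_2(256) = 8. At each level, the problem size is divided by 2, so it takes 8 divisions to reduce to a base case of size 1. The algorithm makes 1 recursive call at each level.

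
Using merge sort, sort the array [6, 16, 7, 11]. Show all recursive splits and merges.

Merge sort trace:

Split: [6, 16, 7, 11] -> [6, 16] and [7, 11]
  Split: [6, 16] -> [6] and [16]
  Merge: [6] + [16] -> [6, 16]
  Split: [7, 11] -> [7] and [11]
  Merge: [7] + [11] -> [7, 11]
Merge: [6, 16] + [7, 11] -> [6, 7, 11, 16]

Final sorted array: [6, 7, 11, 16]

The merge sort proceeds by recursively splitting the array and merging sorted halves.
After all merges, the sorted array is [6, 7, 11, 16].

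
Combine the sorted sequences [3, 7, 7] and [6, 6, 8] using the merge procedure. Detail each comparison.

Merging process:

Compare 3 vs 6: take 3 from left. Merged: [3]
Compare 7 vs 6: take 6 from right. Merged: [3, 6]
Compare 7 vs 6: take 6 from right. Merged: [3, 6, 6]
Compare 7 vs 8: take 7 from left. Merged: [3, 6, 6, 7]
Compare 7 vs 8: take 7 from left. Merged: [3, 6, 6, 7, 7]
Append remaining from right: [8]. Merged: [3, 6, 6, 7, 7, 8]

Final merged array: [3, 6, 6, 7, 7, 8]
Total comparisons: 5

The merged array is [3, 6, 6, 7, 7, 8], requiring 5 comparisons. The merge step runs in O(n) time where n is the total number of elements.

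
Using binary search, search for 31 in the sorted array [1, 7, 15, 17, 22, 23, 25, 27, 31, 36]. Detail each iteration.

Binary search for 31 in [1, 7, 15, 17, 22, 23, 25, 27, 31, 36]:

lo=0, hi=9, mid=4, arr[mid]=22 -> 22 < 31, search right half
lo=5, hi=9, mid=7, arr[mid]=27 -> 27 < 31, search right half
lo=8, hi=9, mid=8, arr[mid]=31 -> Found target at index 8!

Binary search finds 31 at index 8 after 3 comparisons. The search repeatedly halves the search space by comparing with the middle element.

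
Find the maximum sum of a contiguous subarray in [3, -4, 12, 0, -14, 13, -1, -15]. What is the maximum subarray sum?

Using Kadane's algorithm on [3, -4, 12, 0, -14, 13, -1, -15]:

Scanning through the array:
Position 1 (value -4): max_ending_here = -1, max_so_far = 3
Position 2 (value 12): max_ending_here = 12, max_so_far = 12
Position 3 (value 0): max_ending_here = 12, max_so_far = 12
Position 4 (value -14): max_ending_here = -2, max_so_far = 12
Position 5 (value 13): max_ending_here = 13, max_so_far = 13
Position 6 (value -1): max_ending_here = 12, max_so_far = 13
Position 7 (value -15): max_ending_here = -3, max_so_far = 13

Maximum subarray: [13]
Maximum sum: 13

The maximum subarray is [13] with sum 13. This subarray runs from index 5 to index 5.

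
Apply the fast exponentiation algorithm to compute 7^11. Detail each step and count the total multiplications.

Computing 7^11 by squaring (build up from 7^1; each line after the first costs one multiplication):

7^1 = 7
7^2 = (7^1)^2 = 7^2 = 49
7^4 = (7^2)^2 = 49^2 = 2401
7^5 = 7 * 7^4 = 7 * 2401 = 16807
7^10 = (7^5)^2 = 16807^2 = 282475249
7^11 = 7 * 7^10 = 7 * 282475249 = 1977326743

Result: 1977326743
Multiplications needed: 5 (5 lines after 7^1)

7^11 = 1977326743. Using exponentiation by squaring, this requires 5 multiplications. The key idea: if the exponent is even, square the half-power; if odd, multiply by the base once.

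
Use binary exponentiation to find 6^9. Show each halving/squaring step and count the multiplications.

Computing 6^9 by squaring (build up from 6^1; each line after the first costs one multiplication):

6^1 = 6
6^2 = (6^1)^2 = 6^2 = 36
6^4 = (6^2)^2 = 36^2 = 1296
6^8 = (6^4)^2 = 1296^2 = 1679616
6^9 = 6 * 6^8 = 6 * 1679616 = 10077696

Result: 10077696
Multiplications needed: 4 (4 lines after 6^1)

6^9 = 10077696. Using exponentiation by squaring, this requires 4 multiplications. The key idea: if the exponent is even, square the half-power; if odd, multiply by the base once.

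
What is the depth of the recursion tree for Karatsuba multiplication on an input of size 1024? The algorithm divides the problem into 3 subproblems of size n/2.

For divide and conquer with division factor 2:

Problem sizes at each level:
Level 0: 1024
Level 1: 512
Level 2: 256
Level 3: 128
Level 4: 64
Level 5: 32
Level 6: 16
Level 7: 8
Level 8: 4
Level 9: 2
Level 10: 1

The root is level 0 and the size-1 base case is level 10 (the tree spans levels 0 through 10, i.e. 11 levels counting the root), so the depth is the number of divisions: log_2(1024) = 10

The recursion tree depth is log_2(1024) = 10. At each level, the problem size is divided by 2, so it takes 10 divisions to reduce to a base case of size 1. The algorithm makes 3 recursive calls at each level.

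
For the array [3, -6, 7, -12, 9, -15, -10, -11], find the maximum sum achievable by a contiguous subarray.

Using Kadane's algorithm on [3, -6, 7, -12, 9, -15, -10, -11]:

Scanning through the array:
Position 1 (value -6): max_ending_here = -3, max_so_far = 3
Position 2 (value 7): max_ending_here = 7, max_so_far = 7
Position 3 (value -12): max_ending_here = -5, max_so_far = 7
Position 4 (value 9): max_ending_here = 9, max_so_far = 9
Position 5 (value -15): max_ending_here = -6, max_so_far = 9
Position 6 (value -10): max_ending_here = -10, max_so_far = 9
Position 7 (value -11): max_ending_here = -11, max_so_far = 9

Maximum subarray: [9]
Maximum sum: 9

The maximum subarray is [9] with sum 9. This subarray runs from index 4 to index 4.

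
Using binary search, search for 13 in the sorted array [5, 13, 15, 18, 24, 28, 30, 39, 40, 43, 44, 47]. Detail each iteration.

Binary search for 13 in [5, 13, 15, 18, 24, 28, 30, 39, 40, 43, 44, 47]:

lo=0, hi=11, mid=5, arr[mid]=28 -> 28 > 13, search left half
lo=0, hi=4, mid=2, arr[mid]=15 -> 15 > 13, search left half
lo=0, hi=1, mid=0, arr[mid]=5 -> 5 < 13, search right half
lo=1, hi=1, mid=1, arr[mid]=13 -> Found target at index 1!

Binary search finds 13 at index 1 after 4 comparisons. The search repeatedly halves the search space by comparing with the middle element.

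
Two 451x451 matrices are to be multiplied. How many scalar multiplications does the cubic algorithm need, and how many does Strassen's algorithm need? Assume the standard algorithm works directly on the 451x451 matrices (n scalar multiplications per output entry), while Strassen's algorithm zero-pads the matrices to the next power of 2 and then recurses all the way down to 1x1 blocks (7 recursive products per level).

Matrix multiplication for 451x451 matrices:

Strassen's algorithm requires power-of-2 dimensions. Pad 451x451 to 512x512 (next power of 2).

Standard algorithm: 451^3 = 91733851 multiplications
Strassen's algorithm: 7^(log2(512)) = 7^9 = 40353607 multiplications
Savings: 91733851 - 40353607 = 51380244 multiplications

Standard: 91733851 multiplications (451^3). Strassen: 40353607 multiplications (7^9, after padding to 512x512). Strassen reduces 8 recursive multiplications to 7 at each level.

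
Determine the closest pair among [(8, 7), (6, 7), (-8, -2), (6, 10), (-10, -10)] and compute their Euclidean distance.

Computing all pairwise distances among 5 points:

d((8, 7), (6, 7)) = 2.0 <-- minimum
d((8, 7), (-8, -2)) = 18.3576
d((8, 7), (6, 10)) = 3.6056
d((8, 7), (-10, -10)) = 24.7588
d((6, 7), (-8, -2)) = 16.6433
d((6, 7), (6, 10)) = 3.0
d((6, 7), (-10, -10)) = 23.3452
d((-8, -2), (6, 10)) = 18.4391
d((-8, -2), (-10, -10)) = 8.2462
d((6, 10), (-10, -10)) = 25.6125

Closest pair: (8, 7) and (6, 7) with distance 2.0

The closest pair is (8, 7) and (6, 7) with Euclidean distance 2.0. For 5 points, brute-force pairwise comparison is shown above. For large n, the divide-and-conquer algorithm (sort by x, recurse on halves, check the dividing strip) achieves O(n log n).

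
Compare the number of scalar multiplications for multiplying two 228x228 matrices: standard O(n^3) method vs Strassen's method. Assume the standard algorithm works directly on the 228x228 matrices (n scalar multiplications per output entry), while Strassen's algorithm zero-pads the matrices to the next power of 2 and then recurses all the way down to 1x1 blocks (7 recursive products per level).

Matrix multiplication for 228x228 matrices:

Strassen's algorithm requires power-of-2 dimensions. Pad 228x228 to 256x256 (next power of 2).

Standard algorithm: 228^3 = 11852352 multiplications
Strassen's algorithm: 7^(log2(256)) = 7^8 = 5764801 multiplications
Savings: 11852352 - 5764801 = 6087551 multiplications

Standard: 11852352 multiplications (228^3). Strassen: 5764801 multiplications (7^8, after padding to 256x256). Strassen reduces 8 recursive multiplications to 7 at each level.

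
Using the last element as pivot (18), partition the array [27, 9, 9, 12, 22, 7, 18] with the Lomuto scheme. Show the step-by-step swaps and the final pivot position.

Lomuto partition with pivot = 18:

Initial array: [27, 9, 9, 12, 22, 7, 18]

arr[0]=27 > 18: no swap
arr[1]=9 <= 18: swap with position 0, array becomes [9, 27, 9, 12, 22, 7, 18]
arr[2]=9 <= 18: swap with position 1, array becomes [9, 9, 27, 12, 22, 7, 18]
arr[3]=12 <= 18: swap with position 2, array becomes [9, 9, 12, 27, 22, 7, 18]
arr[4]=22 > 18: no swap
arr[5]=7 <= 18: swap with position 3, array becomes [9, 9, 12, 7, 22, 27, 18]

Place pivot at position 4: [9, 9, 12, 7, 18, 27, 22]
Pivot position: 4

After partitioning with pivot 18, the array becomes [9, 9, 12, 7, 18, 27, 22]. The pivot is placed at index 4. All elements to the left of the pivot are <= 18, and all elements to the right are > 18.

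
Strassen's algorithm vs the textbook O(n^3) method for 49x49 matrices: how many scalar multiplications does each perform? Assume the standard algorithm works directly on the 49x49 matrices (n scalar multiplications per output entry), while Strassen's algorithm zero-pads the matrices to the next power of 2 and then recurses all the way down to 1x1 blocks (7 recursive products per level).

Matrix multiplication for 49x49 matrices:

Strassen's algorithm requires power-of-2 dimensions. Pad 49x49 to 64x64 (next power of 2).

Standard algorithm: 49^3 = 117649 multiplications
Strassen's algorithm: 7^(log2(64)) = 7^6 = 117649 multiplications
Savings: 117649 - 117649 = 0 multiplications

Standard: 117649 multiplications (49^3). Strassen: 117649 multiplications (7^6, after padding to 64x64). Strassen reduces 8 recursive multiplications to 7 at each level.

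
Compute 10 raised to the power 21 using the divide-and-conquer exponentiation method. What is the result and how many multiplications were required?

Computing 10^21 by squaring (build up from 10^1; each line after the first costs one multiplication):

10^1 = 10
10^2 = (10^1)^2 = 10^2 = 100
10^4 = (10^2)^2 = 100^2 = 10000
10^5 = 10 * 10^4 = 10 * 10000 = 100000
10^10 = (10^5)^2 = 100000^2 = 10000000000
10^20 = (10^10)^2 = 10000000000^2 = 100000000000000000000
10^21 = 10 * 10^20 = 10 * 100000000000000000000 = 1000000000000000000000

Result: 1000000000000000000000
Multiplications needed: 6 (6 lines after 10^1)

10^21 = 1000000000000000000000. Using exponentiation by squaring, this requires 6 multiplications. The key idea: if the exponent is even, square the half-power; if odd, multiply by the base once.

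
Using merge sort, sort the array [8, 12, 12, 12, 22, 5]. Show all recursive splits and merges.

Merge sort trace:

Split: [8, 12, 12, 12, 22, 5] -> [8, 12, 12] and [12, 22, 5]
  Split: [8, 12, 12] -> [8] and [12, 12]
    Split: [12, 12] -> [12] and [12]
    Merge: [12] + [12] -> [12, 12]
  Merge: [8] + [12, 12] -> [8, 12, 12]
  Split: [12, 22, 5] -> [12] and [22, 5]
    Split: [22, 5] -> [22] and [5]
    Merge: [22] + [5] -> [5, 22]
  Merge: [12] + [5, 22] -> [5, 12, 22]
Merge: [8, 12, 12] + [5, 12, 22] -> [5, 8, 12, 12, 12, 22]

Final sorted array: [5, 8, 12, 12, 12, 22]

The merge sort proceeds by recursively splitting the array and merging sorted halves.
After all merges, the sorted array is [5, 8, 12, 12, 12, 22].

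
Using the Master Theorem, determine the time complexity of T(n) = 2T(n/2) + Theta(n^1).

Master Theorem for T(n) = 2T(n/2) + O(n^1):

a = 2, b = 2, c = 1
log_b(a) = log_2(2) = 1.0000

Case 2: c = 1 = log_2(2) = 1.0000
T(n) = O(n^1 log n) = O(n log n)

For T(n) = 2T(n/2) + O(n^1): log_2(2) = 1.0000. This is Case 2 of the Master Theorem (c = log_b(a), equal work at all levels), giving O(n log n).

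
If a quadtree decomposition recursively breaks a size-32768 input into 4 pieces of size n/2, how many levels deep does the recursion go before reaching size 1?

For divide and conquer with division factor 2:

Problem sizes at each level:
Level 0: 32768
Level 1: 16384
Level 2: 8192
Level 3: 4096
Level 4: 2048
Level 5: 1024
Level 6: 512
Level 7: 256
Level 8: 128
Level 9: 64
Level 10: 32
Level 11: 16
Level 12: 8
Level 13: 4
Level 14: 2
Level 15: 1

The root is level 0 and the size-1 base case is level 15 (the tree spans levels 0 through 15, i.e. 16 levels counting the root), so the depth is the number of divisions: log_2(32768) = 15

The recursion tree depth is log_2(32768) = 15. At each level, the problem size is divided by 2, so it takes 15 divisions to reduce to a base case of size 1. The algorithm makes 4 recursive calls at each level.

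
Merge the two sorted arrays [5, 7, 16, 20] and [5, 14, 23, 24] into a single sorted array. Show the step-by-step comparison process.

Merging process:

Compare 5 vs 5: take 5 from left. Merged: [5]
Compare 7 vs 5: take 5 from right. Merged: [5, 5]
Compare 7 vs 14: take 7 from left. Merged: [5, 5, 7]
Compare 16 vs 14: take 14 from right. Merged: [5, 5, 7, 14]
Compare 16 vs 23: take 16 from left. Merged: [5, 5, 7, 14, 16]
Compare 20 vs 23: take 20 from left. Merged: [5, 5, 7, 14, 16, 20]
Append remaining from right: [23, 24]. Merged: [5, 5, 7, 14, 16, 20, 23, 24]

Final merged array: [5, 5, 7, 14, 16, 20, 23, 24]
Total comparisons: 6

The merged array is [5, 5, 7, 14, 16, 20, 23, 24], requiring 6 comparisons. The merge step runs in O(n) time where n is the total number of elements.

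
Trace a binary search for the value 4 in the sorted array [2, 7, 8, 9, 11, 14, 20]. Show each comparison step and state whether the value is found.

Binary search for 4 in [2, 7, 8, 9, 11, 14, 20]:

lo=0, hi=6, mid=3, arr[mid]=9 -> 9 > 4, search left half
lo=0, hi=2, mid=1, arr[mid]=7 -> 7 > 4, search left half
lo=0, hi=0, mid=0, arr[mid]=2 -> 2 < 4, search right half
lo=1 > hi=0, target 4 not found

Binary search determines that 4 is not in the array after 3 comparisons. The search space was exhausted without finding the target.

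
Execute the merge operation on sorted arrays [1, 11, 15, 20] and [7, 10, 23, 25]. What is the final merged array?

Merging process:

Compare 1 vs 7: take 1 from left. Merged: [1]
Compare 11 vs 7: take 7 from right. Merged: [1, 7]
Compare 11 vs 10: take 10 from right. Merged: [1, 7, 10]
Compare 11 vs 23: take 11 from left. Merged: [1, 7, 10, 11]
Compare 15 vs 23: take 15 from left. Merged: [1, 7, 10, 11, 15]
Compare 20 vs 23: take 20 from left. Merged: [1, 7, 10, 11, 15, 20]
Append remaining from right: [23, 25]. Merged: [1, 7, 10, 11, 15, 20, 23, 25]

Final merged array: [1, 7, 10, 11, 15, 20, 23, 25]
Total comparisons: 6

The merged array is [1, 7, 10, 11, 15, 20, 23, 25], requiring 6 comparisons. The merge step runs in O(n) time where n is the total number of elements.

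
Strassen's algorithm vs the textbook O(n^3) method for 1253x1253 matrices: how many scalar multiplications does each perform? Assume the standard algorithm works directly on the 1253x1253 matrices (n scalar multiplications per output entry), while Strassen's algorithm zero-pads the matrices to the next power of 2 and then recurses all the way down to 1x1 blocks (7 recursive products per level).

Matrix multiplication for 1253x1253 matrices:

Strassen's algorithm requires power-of-2 dimensions. Pad 1253x1253 to 2048x2048 (next power of 2).

Standard algorithm: 1253^3 = 1967221277 multiplications
Strassen's algorithm: 7^(log2(2048)) = 7^11 = 1977326743 multiplications
Difference: 1967221277 - 1977326743 = -10105466 (Strassen uses MORE here due to padding overhead — for small or just-over-power-of-2 n, padding can outweigh the per-level savings)

Standard: 1967221277 multiplications (1253^3). Strassen: 1977326743 multiplications (7^11, after padding to 2048x2048). Strassen reduces 8 recursive multiplications to 7 at each level.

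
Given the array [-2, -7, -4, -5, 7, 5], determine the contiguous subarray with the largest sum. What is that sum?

Using Kadane's algorithm on [-2, -7, -4, -5, 7, 5]:

Scanning through the array:
Position 1 (value -7): max_ending_here = -7, max_so_far = -2
Position 2 (value -4): max_ending_here = -4, max_so_far = -2
Position 3 (value -5): max_ending_here = -5, max_so_far = -2
Position 4 (value 7): max_ending_here = 7, max_so_far = 7
Position 5 (value 5): max_ending_here = 12, max_so_far = 12

Maximum subarray: [7, 5]
Maximum sum: 12

The maximum subarray is [7, 5] with sum 12. This subarray runs from index 4 to index 5.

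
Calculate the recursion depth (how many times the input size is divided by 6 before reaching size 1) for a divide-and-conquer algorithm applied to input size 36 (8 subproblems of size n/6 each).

For divide and conquer with division factor 6:

Problem sizes at each level:
Level 0: 36
Level 1: 6
Level 2: 1

The root is level 0 and the size-1 base case is level 2 (the tree spans levels 0 through 2, i.e. 3 levels counting the root), so the depth is the number of divisions: log_6(36) = 2

The recursion tree depth is log_6(36) = 2. At each level, the problem size is divided by 6, so it takes 2 divisions to reduce to a base case of size 1. The algorithm makes 8 recursive calls at each level.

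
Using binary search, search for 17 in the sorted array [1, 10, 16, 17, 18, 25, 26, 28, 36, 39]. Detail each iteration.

Binary search for 17 in [1, 10, 16, 17, 18, 25, 26, 28, 36, 39]:

lo=0, hi=9, mid=4, arr[mid]=18 -> 18 > 17, search left half
lo=0, hi=3, mid=1, arr[mid]=10 -> 10 < 17, search right half
lo=2, hi=3, mid=2, arr[mid]=16 -> 16 < 17, search right half
lo=3, hi=3, mid=3, arr[mid]=17 -> Found target at index 3!

Binary search finds 17 at index 3 after 4 comparisons. The search repeatedly halves the search space by comparing with the middle element.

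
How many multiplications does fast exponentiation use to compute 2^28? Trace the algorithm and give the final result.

Computing 2^28 by squaring (build up from 2^1; each line after the first costs one multiplication):

2^1 = 2
2^2 = (2^1)^2 = 2^2 = 4
2^3 = 2 * 2^2 = 2 * 4 = 8
2^6 = (2^3)^2 = 8^2 = 64
2^7 = 2 * 2^6 = 2 * 64 = 128
2^14 = (2^7)^2 = 128^2 = 16384
2^28 = (2^14)^2 = 16384^2 = 268435456

Result: 268435456
Multiplications needed: 6 (6 lines after 2^1)

2^28 = 268435456. Using exponentiation by squaring, this requires 6 multiplications. The key idea: if the exponent is even, square the half-power; if odd, multiply by the base once.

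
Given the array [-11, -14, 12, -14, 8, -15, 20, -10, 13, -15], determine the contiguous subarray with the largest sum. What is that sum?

Using Kadane's algorithm on [-11, -14, 12, -14, 8, -15, 20, -10, 13, -15]:

Scanning through the array:
Position 1 (value -14): max_ending_here = -14, max_so_far = -11
Position 2 (value 12): max_ending_here = 12, max_so_far = 12
Position 3 (value -14): max_ending_here = -2, max_so_far = 12
Position 4 (value 8): max_ending_here = 8, max_so_far = 12
Position 5 (value -15): max_ending_here = -7, max_so_far = 12
Position 6 (value 20): max_ending_here = 20, max_so_far = 20
Position 7 (value -10): max_ending_here = 10, max_so_far = 20
Position 8 (value 13): max_ending_here = 23, max_so_far = 23
Position 9 (value -15): max_ending_here = 8, max_so_far = 23

Maximum subarray: [20, -10, 13]
Maximum sum: 23

The maximum subarray is [20, -10, 13] with sum 23. This subarray runs from index 6 to index 8.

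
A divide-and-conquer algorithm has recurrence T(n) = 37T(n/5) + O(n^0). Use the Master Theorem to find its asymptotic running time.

Master Theorem for T(n) = 37T(n/5) + O(n^0):

a = 37, b = 5, c = 0
log_b(a) = log_5(37) = 2.2436

Case 1: c = 0 < log_5(37) = 2.2436
T(n) = O(n^(log_5 37))

For T(n) = 37T(n/5) + O(n^0): log_5(37) = 2.2436. This is Case 1 of the Master Theorem (c < log_b(a), work dominated by leaves), giving O(n^(log_5 37)).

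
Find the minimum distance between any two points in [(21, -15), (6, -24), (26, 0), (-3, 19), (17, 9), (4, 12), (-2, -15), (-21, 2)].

Computing all pairwise distances among 8 points:

d((21, -15), (6, -24)) = 17.4929
d((21, -15), (26, 0)) = 15.8114
d((21, -15), (-3, 19)) = 41.6173
d((21, -15), (17, 9)) = 24.3311
d((21, -15), (4, 12)) = 31.9061
d((21, -15), (-2, -15)) = 23.0
d((21, -15), (-21, 2)) = 45.31
d((6, -24), (26, 0)) = 31.241
d((6, -24), (-3, 19)) = 43.9318
d((6, -24), (17, 9)) = 34.7851
d((6, -24), (4, 12)) = 36.0555
d((6, -24), (-2, -15)) = 12.0416
d((6, -24), (-21, 2)) = 37.4833
d((26, 0), (-3, 19)) = 34.6699
d((26, 0), (17, 9)) = 12.7279
d((26, 0), (4, 12)) = 25.0599
d((26, 0), (-2, -15)) = 31.7648
d((26, 0), (-21, 2)) = 47.0425
d((-3, 19), (17, 9)) = 22.3607
d((-3, 19), (4, 12)) = 9.8995 <-- minimum
d((-3, 19), (-2, -15)) = 34.0147
d((-3, 19), (-21, 2)) = 24.7588
d((17, 9), (4, 12)) = 13.3417
d((17, 9), (-2, -15)) = 30.6105
d((17, 9), (-21, 2)) = 38.6394
d((4, 12), (-2, -15)) = 27.6586
d((4, 12), (-21, 2)) = 26.9258
d((-2, -15), (-21, 2)) = 25.4951

Closest pair: (-3, 19) and (4, 12) with distance 9.8995

The closest pair is (-3, 19) and (4, 12) with Euclidean distance 9.8995. For 8 points, brute-force pairwise comparison is shown above. For large n, the divide-and-conquer algorithm (sort by x, recurse on halves, check the dividing strip) achieves O(n log n).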